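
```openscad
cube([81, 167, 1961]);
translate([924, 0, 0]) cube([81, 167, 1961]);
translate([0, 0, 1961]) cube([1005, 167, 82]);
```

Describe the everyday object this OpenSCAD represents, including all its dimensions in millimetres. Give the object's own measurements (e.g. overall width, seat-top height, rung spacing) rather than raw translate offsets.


A door frame. The clear opening is 843 mm wide and 1961 mm high. Two 81 mm wide jambs, 167 mm deep, stand either side of the opening from the floor to the top of the opening. A 82 mm thick head sits across the top of both jambs, spanning the full outside width of the frame.


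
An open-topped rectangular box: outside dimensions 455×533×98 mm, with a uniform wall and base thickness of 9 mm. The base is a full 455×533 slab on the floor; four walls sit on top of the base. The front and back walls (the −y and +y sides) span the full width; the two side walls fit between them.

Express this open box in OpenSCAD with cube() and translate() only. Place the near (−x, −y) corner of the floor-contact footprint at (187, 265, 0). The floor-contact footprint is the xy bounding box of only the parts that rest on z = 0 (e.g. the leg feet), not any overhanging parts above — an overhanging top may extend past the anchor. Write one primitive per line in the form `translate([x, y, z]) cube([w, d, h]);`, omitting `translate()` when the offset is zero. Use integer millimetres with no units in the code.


translate([187, 265, 0]) cube([455, 533, 9]);
translate([187, 265, 9]) cube([455, 9, 89]);
translate([187, 789, 9]) cube([455, 9, 89]);
translate([187, 274, 9]) cube([9, 515, 89]);
translate([633, 274, 9]) cube([9, 515, 89]);


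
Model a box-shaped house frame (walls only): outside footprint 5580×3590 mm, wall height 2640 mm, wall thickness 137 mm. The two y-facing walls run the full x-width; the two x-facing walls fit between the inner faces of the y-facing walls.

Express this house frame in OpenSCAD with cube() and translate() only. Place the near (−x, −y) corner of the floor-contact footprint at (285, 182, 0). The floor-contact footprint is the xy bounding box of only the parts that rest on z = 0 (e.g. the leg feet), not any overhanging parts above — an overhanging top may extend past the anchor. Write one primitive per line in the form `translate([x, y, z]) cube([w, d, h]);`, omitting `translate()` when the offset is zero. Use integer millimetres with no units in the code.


translate([285, 182, 0]) cube([5580, 137, 2640]);
translate([285, 3635, 0]) cube([5580, 137, 2640]);
translate([285, 319, 0]) cube([137, 3316, 2640]);
translate([5728, 319, 0]) cube([137, 3316, 2640]);


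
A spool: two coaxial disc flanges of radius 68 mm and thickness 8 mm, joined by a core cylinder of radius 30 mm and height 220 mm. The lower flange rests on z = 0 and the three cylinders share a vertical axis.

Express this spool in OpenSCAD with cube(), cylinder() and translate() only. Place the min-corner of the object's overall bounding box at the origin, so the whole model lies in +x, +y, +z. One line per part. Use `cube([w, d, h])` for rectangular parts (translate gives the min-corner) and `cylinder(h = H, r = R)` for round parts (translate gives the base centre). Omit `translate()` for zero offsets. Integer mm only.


translate([68, 68, 0]) cylinder(h = 8, r = 68);
translate([68, 68, 8]) cylinder(h = 220, r = 30);
translate([68, 68, 228]) cylinder(h = 8, r = 68);


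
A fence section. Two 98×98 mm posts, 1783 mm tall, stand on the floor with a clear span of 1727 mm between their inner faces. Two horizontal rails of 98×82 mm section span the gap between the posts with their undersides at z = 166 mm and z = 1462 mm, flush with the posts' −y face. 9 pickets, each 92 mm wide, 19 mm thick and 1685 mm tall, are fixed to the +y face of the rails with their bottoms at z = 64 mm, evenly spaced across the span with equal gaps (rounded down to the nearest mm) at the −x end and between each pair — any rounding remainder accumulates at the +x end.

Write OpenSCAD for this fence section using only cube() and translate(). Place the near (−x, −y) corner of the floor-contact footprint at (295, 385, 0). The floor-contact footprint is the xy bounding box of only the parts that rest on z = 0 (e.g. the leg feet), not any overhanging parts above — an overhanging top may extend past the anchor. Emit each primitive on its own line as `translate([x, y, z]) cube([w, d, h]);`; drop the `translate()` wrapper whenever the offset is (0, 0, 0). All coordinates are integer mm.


translate([295, 385, 0]) cube([98, 98, 1783]);
translate([2120, 385, 0]) cube([98, 98, 1783]);
translate([393, 385, 166]) cube([1727, 98, 82]);
translate([393, 385, 1462]) cube([1727, 98, 82]);
translate([482, 483, 64]) cube([92, 19, 1685]);
translate([663, 483, 64]) cube([92, 19, 1685]);
translate([844, 483, 64]) cube([92, 19, 1685]);
translate([1025, 483, 64]) cube([92, 19, 1685]);
translate([1206, 483, 64]) cube([92, 19, 1685]);
translate([1387, 483, 64]) cube([92, 19, 1685]);
translate([1568, 483, 64]) cube([92, 19, 1685]);
translate([1749, 483, 64]) cube([92, 19, 1685]);
translate([1930, 483, 64]) cube([92, 19, 1685]);


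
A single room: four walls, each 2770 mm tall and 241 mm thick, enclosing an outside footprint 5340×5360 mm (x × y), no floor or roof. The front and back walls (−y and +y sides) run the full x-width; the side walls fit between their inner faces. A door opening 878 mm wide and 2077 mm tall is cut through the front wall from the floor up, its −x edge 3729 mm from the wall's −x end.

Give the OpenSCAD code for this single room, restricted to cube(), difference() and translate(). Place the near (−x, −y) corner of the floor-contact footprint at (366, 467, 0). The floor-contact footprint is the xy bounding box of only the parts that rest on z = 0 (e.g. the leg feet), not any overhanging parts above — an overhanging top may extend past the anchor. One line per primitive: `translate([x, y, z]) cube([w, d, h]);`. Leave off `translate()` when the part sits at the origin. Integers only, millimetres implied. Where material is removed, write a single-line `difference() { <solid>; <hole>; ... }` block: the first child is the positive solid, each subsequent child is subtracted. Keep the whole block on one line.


difference() { translate([366, 467, 0]) cube([5340, 241, 2770]); translate([4095, 467, 0]) cube([878, 241, 2077]); }
translate([366, 5586, 0]) cube([5340, 241, 2770]);
translate([366, 708, 0]) cube([241, 4878, 2770]);
translate([5465, 708, 0]) cube([241, 4878, 2770]);


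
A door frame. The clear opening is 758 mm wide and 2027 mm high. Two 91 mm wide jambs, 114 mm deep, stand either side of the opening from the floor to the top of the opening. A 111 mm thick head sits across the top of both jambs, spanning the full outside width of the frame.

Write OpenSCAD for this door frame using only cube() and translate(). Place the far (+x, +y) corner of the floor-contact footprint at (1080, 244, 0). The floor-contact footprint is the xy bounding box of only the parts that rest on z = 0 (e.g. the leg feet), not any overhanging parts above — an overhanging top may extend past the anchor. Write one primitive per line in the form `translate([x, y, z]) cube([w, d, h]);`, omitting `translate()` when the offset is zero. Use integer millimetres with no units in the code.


translate([140, 130, 0]) cube([91, 114, 2027]);
translate([989, 130, 0]) cube([91, 114, 2027]);
translate([140, 130, 2027]) cube([940, 114, 111]);


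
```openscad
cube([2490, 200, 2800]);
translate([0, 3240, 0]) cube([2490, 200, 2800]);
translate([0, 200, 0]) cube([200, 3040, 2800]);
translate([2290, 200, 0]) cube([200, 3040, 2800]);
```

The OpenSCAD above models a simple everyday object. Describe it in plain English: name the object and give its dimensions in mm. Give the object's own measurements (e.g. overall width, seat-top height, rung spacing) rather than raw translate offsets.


The wall frame of a small rectangular building: four walls, each 2800 mm tall and 200 mm thick, enclosing a footprint 2490 mm (x) by 3440 mm (y) outside-to-outside, with no floor or roof. The front and back walls (the −y and +y sides) span the full width; the two side walls fit between them.


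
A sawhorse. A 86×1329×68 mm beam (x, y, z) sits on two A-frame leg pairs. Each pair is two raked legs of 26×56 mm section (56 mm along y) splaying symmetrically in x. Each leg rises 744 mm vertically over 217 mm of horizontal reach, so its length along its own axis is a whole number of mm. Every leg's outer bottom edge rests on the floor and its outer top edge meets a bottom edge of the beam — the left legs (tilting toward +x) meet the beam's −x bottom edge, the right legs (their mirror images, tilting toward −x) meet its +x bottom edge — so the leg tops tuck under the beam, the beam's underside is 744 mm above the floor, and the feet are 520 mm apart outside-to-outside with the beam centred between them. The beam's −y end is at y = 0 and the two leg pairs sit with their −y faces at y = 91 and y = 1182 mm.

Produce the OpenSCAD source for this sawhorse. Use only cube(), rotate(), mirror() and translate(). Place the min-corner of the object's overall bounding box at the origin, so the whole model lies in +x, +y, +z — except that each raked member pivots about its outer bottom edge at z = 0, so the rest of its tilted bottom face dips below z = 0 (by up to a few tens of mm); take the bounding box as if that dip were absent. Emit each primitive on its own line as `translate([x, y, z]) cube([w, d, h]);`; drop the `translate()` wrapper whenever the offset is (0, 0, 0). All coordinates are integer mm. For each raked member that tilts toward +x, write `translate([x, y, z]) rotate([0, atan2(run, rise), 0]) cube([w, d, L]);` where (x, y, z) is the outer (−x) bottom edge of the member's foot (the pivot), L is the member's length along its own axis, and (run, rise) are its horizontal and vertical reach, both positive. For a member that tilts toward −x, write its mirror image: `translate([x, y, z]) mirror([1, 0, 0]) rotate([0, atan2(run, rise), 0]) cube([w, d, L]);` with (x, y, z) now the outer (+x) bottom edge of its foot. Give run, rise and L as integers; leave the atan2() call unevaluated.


translate([217, 0, 744]) cube([86, 1329, 68]);
translate([0, 91, 0]) rotate([0, atan2(217, 744), 0]) cube([26, 56, 775]);
translate([520, 91, 0]) mirror([1, 0, 0]) rotate([0, atan2(217, 744), 0]) cube([26, 56, 775]);
translate([0, 1182, 0]) rotate([0, atan2(217, 744), 0]) cube([26, 56, 775]);
translate([520, 1182, 0]) mirror([1, 0, 0]) rotate([0, atan2(217, 744), 0]) cube([26, 56, 775]);


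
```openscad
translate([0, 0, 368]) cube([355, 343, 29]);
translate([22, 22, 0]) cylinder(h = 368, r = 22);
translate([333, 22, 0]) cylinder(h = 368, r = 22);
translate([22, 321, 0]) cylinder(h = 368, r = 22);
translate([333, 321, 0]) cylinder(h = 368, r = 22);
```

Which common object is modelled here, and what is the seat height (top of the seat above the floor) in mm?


A stool. The seat height is 397 mm.

A 355×343×29 slab at z = 368 on four corner cylinders — a stool. The seat top is 368 + 29 = 397 mm.


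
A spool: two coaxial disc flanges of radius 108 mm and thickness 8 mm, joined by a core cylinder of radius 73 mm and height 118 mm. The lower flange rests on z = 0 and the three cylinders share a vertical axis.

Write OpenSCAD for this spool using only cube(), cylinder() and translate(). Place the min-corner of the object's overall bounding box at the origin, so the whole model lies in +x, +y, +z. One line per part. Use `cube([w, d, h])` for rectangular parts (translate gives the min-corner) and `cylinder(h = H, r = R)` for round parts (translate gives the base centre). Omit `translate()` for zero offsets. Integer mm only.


translate([108, 108, 0]) cylinder(h = 8, r = 108);
translate([108, 108, 8]) cylinder(h = 118, r = 73);
translate([108, 108, 126]) cylinder(h = 8, r = 108);


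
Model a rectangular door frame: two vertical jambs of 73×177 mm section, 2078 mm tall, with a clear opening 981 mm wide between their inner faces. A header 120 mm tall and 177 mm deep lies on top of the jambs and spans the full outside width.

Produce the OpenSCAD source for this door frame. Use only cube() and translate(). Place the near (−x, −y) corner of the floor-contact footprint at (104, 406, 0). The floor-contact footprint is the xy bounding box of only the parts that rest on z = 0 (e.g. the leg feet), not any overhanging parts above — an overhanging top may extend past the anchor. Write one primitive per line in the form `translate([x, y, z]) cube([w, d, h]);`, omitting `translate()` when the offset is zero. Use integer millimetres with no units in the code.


translate([104, 406, 0]) cube([73, 177, 2078]);
translate([1158, 406, 0]) cube([73, 177, 2078]);
translate([104, 406, 2078]) cube([1127, 177, 120]);


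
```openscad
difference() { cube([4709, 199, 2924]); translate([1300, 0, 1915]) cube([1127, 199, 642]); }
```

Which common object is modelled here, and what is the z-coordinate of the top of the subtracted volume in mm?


A wall with a window opening. The window head height is 2557 mm.

A wall with a rectangular opening subtracted — a window. Sill at z = 1915, opening 642 mm tall, so the head is at 1915 + 642 = 2557 mm.


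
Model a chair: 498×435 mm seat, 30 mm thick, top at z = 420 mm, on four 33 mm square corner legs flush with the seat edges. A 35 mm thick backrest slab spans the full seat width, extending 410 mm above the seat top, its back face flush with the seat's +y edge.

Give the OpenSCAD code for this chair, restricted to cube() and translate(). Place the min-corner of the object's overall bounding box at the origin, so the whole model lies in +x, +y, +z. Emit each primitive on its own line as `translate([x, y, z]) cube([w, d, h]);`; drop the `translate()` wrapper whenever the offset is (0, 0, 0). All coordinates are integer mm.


translate([0, 0, 390]) cube([498, 435, 30]);
cube([33, 33, 390]);
translate([465, 0, 0]) cube([33, 33, 390]);
translate([0, 402, 0]) cube([33, 33, 390]);
translate([465, 402, 0]) cube([33, 33, 390]);
translate([0, 400, 420]) cube([498, 35, 410]);


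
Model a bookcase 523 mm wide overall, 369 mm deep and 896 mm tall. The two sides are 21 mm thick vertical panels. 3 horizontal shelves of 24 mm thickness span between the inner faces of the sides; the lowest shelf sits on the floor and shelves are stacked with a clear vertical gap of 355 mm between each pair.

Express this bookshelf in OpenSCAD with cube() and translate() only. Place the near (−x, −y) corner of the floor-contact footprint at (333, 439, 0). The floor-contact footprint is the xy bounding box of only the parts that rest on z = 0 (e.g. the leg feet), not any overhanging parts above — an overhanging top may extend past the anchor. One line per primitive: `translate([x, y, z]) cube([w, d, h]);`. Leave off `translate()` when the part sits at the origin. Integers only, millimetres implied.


translate([333, 439, 0]) cube([21, 369, 896]);
translate([835, 439, 0]) cube([21, 369, 896]);
translate([354, 439, 0]) cube([481, 369, 24]);
translate([354, 439, 379]) cube([481, 369, 24]);
translate([354, 439, 758]) cube([481, 369, 24]);


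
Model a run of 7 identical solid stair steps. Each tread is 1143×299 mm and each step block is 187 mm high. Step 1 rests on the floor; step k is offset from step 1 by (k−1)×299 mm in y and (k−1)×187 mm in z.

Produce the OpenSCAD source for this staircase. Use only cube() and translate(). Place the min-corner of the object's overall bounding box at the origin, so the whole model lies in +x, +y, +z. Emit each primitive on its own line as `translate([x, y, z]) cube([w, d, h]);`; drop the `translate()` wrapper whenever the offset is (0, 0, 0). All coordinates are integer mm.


cube([1143, 299, 187]);
translate([0, 299, 187]) cube([1143, 299, 187]);
translate([0, 598, 374]) cube([1143, 299, 187]);
translate([0, 897, 561]) cube([1143, 299, 187]);
translate([0, 1196, 748]) cube([1143, 299, 187]);
translate([0, 1495, 935]) cube([1143, 299, 187]);
translate([0, 1794, 1122]) cube([1143, 299, 187]);


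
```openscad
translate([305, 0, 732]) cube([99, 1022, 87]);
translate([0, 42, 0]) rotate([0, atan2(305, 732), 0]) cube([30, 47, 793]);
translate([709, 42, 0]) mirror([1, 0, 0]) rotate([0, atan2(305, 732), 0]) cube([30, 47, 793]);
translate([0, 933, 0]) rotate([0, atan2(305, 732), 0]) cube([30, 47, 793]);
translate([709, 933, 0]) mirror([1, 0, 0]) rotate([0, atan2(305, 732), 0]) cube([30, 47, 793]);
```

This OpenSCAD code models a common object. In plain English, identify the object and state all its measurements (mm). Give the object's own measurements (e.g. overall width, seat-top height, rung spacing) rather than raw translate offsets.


A sawhorse. A 99×1022×87 mm beam (x, y, z) sits on two A-frame leg pairs. Each pair is two raked legs of 30×47 mm section (47 mm along y) splaying symmetrically in x. Each leg rises 732 mm vertically over 305 mm of horizontal reach and is 793 mm long along its own axis. Every leg's outer bottom edge rests on the floor and its outer top edge meets a bottom edge of the beam — the left legs (tilting toward +x) meet the beam's −x bottom edge, the right legs (their mirror images, tilting toward −x) meet its +x bottom edge — so the leg tops tuck under the beam, the beam's underside is 732 mm above the floor, and the feet are 709 mm apart outside-to-outside with the beam centred between them. The two leg pairs are set in 42 mm from either end of the beam.


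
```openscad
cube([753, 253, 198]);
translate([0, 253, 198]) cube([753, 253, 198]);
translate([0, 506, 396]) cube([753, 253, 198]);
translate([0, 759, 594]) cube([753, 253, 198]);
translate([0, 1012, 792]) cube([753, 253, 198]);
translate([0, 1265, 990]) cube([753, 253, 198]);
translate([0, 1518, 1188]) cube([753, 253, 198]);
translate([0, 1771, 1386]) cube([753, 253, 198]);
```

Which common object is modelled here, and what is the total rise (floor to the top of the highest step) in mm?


A staircase. The total rise is 1584 mm.

8 identical blocks, each offset up and back from the previous — a staircase. Each step is 198 mm tall and there are 8 of them, so the total rise is 8 × 198 = 1584 mm.


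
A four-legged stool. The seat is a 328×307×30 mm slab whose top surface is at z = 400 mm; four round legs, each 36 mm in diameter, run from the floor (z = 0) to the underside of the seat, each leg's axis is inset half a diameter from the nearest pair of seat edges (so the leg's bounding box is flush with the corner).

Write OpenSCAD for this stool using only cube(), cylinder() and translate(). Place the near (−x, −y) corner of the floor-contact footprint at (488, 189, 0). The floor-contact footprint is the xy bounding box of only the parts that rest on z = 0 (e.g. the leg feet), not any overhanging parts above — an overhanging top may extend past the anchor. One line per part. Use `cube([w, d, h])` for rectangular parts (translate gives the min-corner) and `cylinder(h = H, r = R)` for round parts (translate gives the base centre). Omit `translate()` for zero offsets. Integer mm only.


translate([488, 189, 370]) cube([328, 307, 30]);
translate([506, 207, 0]) cylinder(h = 370, r = 18);
translate([798, 207, 0]) cylinder(h = 370, r = 18);
translate([506, 478, 0]) cylinder(h = 370, r = 18);
translate([798, 478, 0]) cylinder(h = 370, r = 18);


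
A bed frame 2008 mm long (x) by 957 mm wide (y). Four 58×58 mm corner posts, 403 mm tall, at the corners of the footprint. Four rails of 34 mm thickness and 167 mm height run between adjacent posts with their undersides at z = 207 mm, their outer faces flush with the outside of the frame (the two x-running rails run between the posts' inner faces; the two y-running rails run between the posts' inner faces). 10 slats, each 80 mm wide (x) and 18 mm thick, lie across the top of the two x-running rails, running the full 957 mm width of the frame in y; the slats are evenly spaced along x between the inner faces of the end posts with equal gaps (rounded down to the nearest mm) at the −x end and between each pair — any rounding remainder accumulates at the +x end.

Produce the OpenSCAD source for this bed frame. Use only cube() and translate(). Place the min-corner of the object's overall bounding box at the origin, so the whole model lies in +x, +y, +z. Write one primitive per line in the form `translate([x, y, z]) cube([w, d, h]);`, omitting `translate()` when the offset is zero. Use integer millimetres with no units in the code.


cube([58, 58, 403]);
translate([0, 899, 0]) cube([58, 58, 403]);
translate([1950, 0, 0]) cube([58, 58, 403]);
translate([1950, 899, 0]) cube([58, 58, 403]);
translate([58, 0, 207]) cube([1892, 34, 167]);
translate([58, 923, 207]) cube([1892, 34, 167]);
translate([0, 58, 207]) cube([34, 841, 167]);
translate([1974, 58, 207]) cube([34, 841, 167]);
translate([157, 0, 374]) cube([80, 957, 18]);
translate([336, 0, 374]) cube([80, 957, 18]);
translate([515, 0, 374]) cube([80, 957, 18]);
translate([694, 0, 374]) cube([80, 957, 18]);
translate([873, 0, 374]) cube([80, 957, 18]);
translate([1052, 0, 374]) cube([80, 957, 18]);
translate([1231, 0, 374]) cube([80, 957, 18]);
translate([1410, 0, 374]) cube([80, 957, 18]);
translate([1589, 0, 374]) cube([80, 957, 18]);
translate([1768, 0, 374]) cube([80, 957, 18]);


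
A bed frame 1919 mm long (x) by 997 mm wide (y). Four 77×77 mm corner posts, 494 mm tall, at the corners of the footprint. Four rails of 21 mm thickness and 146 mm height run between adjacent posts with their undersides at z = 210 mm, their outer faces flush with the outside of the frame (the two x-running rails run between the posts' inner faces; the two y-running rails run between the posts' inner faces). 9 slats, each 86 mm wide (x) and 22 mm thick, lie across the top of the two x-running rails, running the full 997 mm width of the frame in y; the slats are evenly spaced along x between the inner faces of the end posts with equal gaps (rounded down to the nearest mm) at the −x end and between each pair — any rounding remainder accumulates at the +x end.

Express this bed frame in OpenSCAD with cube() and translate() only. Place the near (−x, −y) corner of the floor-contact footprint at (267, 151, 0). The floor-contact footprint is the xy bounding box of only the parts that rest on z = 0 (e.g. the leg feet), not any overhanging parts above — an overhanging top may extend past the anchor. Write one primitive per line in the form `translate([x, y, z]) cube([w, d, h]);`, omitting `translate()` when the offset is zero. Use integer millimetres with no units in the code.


translate([267, 151, 0]) cube([77, 77, 494]);
translate([267, 1071, 0]) cube([77, 77, 494]);
translate([2109, 151, 0]) cube([77, 77, 494]);
translate([2109, 1071, 0]) cube([77, 77, 494]);
translate([344, 151, 210]) cube([1765, 21, 146]);
translate([344, 1127, 210]) cube([1765, 21, 146]);
translate([267, 228, 210]) cube([21, 843, 146]);
translate([2165, 228, 210]) cube([21, 843, 146]);
translate([443, 151, 356]) cube([86, 997, 22]);
translate([628, 151, 356]) cube([86, 997, 22]);
translate([813, 151, 356]) cube([86, 997, 22]);
translate([998, 151, 356]) cube([86, 997, 22]);
translate([1183, 151, 356]) cube([86, 997, 22]);
translate([1368, 151, 356]) cube([86, 997, 22]);
translate([1553, 151, 356]) cube([86, 997, 22]);
translate([1738, 151, 356]) cube([86, 997, 22]);
translate([1923, 151, 356]) cube([86, 997, 22]);


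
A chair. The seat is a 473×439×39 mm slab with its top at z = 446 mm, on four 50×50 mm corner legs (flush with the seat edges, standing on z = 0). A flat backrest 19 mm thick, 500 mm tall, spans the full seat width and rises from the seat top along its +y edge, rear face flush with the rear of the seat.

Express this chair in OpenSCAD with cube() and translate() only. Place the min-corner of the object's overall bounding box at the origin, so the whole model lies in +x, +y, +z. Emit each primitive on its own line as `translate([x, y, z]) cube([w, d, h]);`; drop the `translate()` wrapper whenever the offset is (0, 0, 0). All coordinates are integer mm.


translate([0, 0, 407]) cube([473, 439, 39]);
cube([50, 50, 407]);
translate([423, 0, 0]) cube([50, 50, 407]);
translate([0, 389, 0]) cube([50, 50, 407]);
translate([423, 389, 0]) cube([50, 50, 407]);
translate([0, 420, 446]) cube([473, 19, 500]);


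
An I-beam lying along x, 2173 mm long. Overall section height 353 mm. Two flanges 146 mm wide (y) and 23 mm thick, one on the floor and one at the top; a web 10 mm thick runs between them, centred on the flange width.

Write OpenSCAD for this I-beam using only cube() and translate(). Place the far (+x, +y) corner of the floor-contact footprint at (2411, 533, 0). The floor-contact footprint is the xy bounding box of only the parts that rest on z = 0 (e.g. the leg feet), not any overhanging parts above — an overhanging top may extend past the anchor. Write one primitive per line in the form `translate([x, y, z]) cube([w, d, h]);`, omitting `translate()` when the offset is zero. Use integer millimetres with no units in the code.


translate([238, 387, 0]) cube([2173, 146, 23]);
translate([238, 455, 23]) cube([2173, 10, 307]);
translate([238, 387, 330]) cube([2173, 146, 23]);


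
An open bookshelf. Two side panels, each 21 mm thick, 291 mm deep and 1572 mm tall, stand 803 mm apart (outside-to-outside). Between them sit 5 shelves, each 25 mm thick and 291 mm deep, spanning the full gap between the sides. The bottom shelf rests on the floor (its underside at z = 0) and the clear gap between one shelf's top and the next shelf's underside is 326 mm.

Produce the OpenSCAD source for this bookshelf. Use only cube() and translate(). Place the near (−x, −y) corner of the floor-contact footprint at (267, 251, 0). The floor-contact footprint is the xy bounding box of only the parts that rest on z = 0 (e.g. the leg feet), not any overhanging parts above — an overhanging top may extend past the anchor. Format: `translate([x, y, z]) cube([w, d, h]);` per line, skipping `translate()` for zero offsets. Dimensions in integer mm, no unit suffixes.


translate([267, 251, 0]) cube([21, 291, 1572]);
translate([1049, 251, 0]) cube([21, 291, 1572]);
translate([288, 251, 0]) cube([761, 291, 25]);
translate([288, 251, 351]) cube([761, 291, 25]);
translate([288, 251, 702]) cube([761, 291, 25]);
translate([288, 251, 1053]) cube([761, 291, 25]);
translate([288, 251, 1404]) cube([761, 291, 25]);


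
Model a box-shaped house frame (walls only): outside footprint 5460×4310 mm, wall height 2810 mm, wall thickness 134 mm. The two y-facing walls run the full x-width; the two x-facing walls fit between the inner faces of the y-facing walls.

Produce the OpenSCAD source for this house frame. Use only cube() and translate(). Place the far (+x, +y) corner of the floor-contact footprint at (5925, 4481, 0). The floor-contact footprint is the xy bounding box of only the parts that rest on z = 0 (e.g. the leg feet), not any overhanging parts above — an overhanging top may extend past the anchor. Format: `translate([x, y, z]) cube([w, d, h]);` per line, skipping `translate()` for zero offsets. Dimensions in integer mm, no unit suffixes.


translate([465, 171, 0]) cube([5460, 134, 2810]);
translate([465, 4347, 0]) cube([5460, 134, 2810]);
translate([465, 305, 0]) cube([134, 4042, 2810]);
translate([5791, 305, 0]) cube([134, 4042, 2810]);


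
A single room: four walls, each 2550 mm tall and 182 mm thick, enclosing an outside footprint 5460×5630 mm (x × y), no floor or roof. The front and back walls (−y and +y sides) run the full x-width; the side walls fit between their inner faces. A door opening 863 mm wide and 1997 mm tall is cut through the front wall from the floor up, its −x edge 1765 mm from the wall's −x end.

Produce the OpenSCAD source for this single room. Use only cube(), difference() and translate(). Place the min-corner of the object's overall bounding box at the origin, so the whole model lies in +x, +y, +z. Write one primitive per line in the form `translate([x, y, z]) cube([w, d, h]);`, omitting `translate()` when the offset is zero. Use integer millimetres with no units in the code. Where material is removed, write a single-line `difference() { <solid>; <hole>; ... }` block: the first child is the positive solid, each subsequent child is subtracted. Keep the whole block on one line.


difference() { cube([5460, 182, 2550]); translate([1765, 0, 0]) cube([863, 182, 1997]); }
translate([0, 5448, 0]) cube([5460, 182, 2550]);
translate([0, 182, 0]) cube([182, 5266, 2550]);
translate([5278, 182, 0]) cube([182, 5266, 2550]);


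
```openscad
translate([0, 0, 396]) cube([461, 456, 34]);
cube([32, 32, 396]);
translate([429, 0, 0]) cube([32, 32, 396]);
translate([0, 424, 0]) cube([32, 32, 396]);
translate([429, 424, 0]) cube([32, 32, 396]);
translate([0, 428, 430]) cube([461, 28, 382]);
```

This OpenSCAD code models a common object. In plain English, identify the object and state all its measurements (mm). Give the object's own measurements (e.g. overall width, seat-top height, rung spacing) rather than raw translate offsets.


A chair. The seat is a 461×456×34 mm slab with its top at z = 430 mm, on four 32×32 mm corner legs (flush with the seat edges, standing on z = 0). A flat backrest 28 mm thick, 382 mm tall, spans the full seat width and rises from the seat top along its +y edge, rear face flush with the rear of the seat.


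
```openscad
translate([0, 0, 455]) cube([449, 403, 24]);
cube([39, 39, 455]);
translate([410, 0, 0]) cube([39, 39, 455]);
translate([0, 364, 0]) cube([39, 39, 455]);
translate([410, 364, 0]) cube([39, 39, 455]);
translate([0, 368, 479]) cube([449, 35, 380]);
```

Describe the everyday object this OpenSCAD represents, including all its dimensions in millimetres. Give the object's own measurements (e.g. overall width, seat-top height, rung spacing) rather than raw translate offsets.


A chair. The seat is a 449×403×24 mm slab with its top at z = 479 mm, on four 39×39 mm corner legs (flush with the seat edges, standing on z = 0). A flat backrest 35 mm thick, 380 mm tall, spans the full seat width and rises from the seat top along its +y edge, rear face flush with the rear of the seat.


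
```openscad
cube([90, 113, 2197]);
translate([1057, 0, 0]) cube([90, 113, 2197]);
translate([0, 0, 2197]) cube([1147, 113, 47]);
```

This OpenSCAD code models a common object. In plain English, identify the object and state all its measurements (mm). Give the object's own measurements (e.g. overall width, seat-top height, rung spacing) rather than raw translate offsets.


A door frame. The clear opening is 967 mm wide and 2197 mm high. Two 90 mm wide jambs, 113 mm deep, stand either side of the opening from the floor to the top of the opening. A 47 mm thick head sits across the top of both jambs, spanning the full outside width of the frame.


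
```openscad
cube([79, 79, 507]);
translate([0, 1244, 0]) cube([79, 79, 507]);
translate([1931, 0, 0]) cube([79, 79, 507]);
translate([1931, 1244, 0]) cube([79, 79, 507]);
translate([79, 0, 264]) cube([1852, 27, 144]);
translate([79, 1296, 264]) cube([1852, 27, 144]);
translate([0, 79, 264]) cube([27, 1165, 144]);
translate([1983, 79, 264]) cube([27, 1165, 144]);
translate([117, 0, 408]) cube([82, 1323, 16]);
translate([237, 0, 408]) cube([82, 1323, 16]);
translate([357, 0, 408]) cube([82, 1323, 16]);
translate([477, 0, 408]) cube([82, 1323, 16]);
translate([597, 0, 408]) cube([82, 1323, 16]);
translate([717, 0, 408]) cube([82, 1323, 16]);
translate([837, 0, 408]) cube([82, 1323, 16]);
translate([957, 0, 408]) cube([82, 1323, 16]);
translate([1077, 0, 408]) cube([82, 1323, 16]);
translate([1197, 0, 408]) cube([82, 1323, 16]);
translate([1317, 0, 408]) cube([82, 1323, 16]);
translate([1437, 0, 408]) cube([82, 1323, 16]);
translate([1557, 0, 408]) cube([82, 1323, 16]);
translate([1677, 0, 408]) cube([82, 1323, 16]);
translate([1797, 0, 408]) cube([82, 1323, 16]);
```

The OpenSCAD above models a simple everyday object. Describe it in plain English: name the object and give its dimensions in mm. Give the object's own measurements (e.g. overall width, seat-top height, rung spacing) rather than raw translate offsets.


A bed frame 2010 mm long (x) by 1323 mm wide (y). Four 79×79 mm corner posts, 507 mm tall, at the corners of the footprint. Four rails of 27 mm thickness and 144 mm height run between adjacent posts with their undersides at z = 264 mm, their outer faces flush with the outside of the frame (the two x-running rails run between the posts' inner faces; the two y-running rails run between the posts' inner faces). 15 slats, each 82 mm wide (x) and 16 mm thick, lie across the top of the two x-running rails, running the full 1323 mm width of the frame in y; along x they sit between the end posts with a 38 mm gap after the −x posts and between neighbouring slats, leaving 52 mm before the +x posts.


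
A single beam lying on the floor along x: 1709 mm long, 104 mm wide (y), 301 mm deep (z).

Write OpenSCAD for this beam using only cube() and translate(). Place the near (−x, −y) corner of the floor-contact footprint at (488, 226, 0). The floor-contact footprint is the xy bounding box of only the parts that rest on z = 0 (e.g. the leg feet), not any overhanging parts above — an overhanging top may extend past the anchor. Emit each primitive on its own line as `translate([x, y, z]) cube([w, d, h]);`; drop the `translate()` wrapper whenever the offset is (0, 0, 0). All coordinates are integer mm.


translate([488, 226, 0]) cube([1709, 104, 301]);


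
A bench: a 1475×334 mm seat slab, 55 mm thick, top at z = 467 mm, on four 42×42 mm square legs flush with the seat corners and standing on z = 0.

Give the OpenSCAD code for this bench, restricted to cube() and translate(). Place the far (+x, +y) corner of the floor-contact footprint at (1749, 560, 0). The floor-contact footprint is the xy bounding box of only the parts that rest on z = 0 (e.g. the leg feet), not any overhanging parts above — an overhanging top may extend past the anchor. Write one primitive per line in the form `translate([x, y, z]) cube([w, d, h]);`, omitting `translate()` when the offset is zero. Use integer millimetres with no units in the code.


// leg_h = 467 − 55 = 412
translate([274, 226, 412]) cube([1475, 334, 55]);
translate([274, 226, 0]) cube([42, 42, 412]);
translate([274, 518, 0]) cube([42, 42, 412]);
translate([1707, 226, 0]) cube([42, 42, 412]);
translate([1707, 518, 0]) cube([42, 42, 412]);


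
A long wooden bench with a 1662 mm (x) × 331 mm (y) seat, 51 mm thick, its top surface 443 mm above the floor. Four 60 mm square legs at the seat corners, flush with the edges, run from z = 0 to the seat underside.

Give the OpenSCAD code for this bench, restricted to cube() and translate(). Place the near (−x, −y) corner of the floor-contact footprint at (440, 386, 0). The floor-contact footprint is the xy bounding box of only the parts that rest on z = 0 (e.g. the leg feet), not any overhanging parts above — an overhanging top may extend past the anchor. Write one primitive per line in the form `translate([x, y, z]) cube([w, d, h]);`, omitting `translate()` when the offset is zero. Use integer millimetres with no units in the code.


translate([440, 386, 392]) cube([1662, 331, 51]);
translate([440, 386, 0]) cube([60, 60, 392]);
translate([440, 657, 0]) cube([60, 60, 392]);
translate([2042, 386, 0]) cube([60, 60, 392]);
translate([2042, 657, 0]) cube([60, 60, 392]);


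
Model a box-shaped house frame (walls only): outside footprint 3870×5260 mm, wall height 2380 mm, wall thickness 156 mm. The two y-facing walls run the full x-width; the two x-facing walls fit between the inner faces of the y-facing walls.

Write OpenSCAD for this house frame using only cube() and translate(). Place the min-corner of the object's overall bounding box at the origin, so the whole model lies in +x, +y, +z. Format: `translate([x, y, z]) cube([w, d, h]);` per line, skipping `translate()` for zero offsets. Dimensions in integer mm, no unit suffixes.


cube([3870, 156, 2380]);
translate([0, 5104, 0]) cube([3870, 156, 2380]);
translate([0, 156, 0]) cube([156, 4948, 2380]);
translate([3714, 156, 0]) cube([156, 4948, 2380]);


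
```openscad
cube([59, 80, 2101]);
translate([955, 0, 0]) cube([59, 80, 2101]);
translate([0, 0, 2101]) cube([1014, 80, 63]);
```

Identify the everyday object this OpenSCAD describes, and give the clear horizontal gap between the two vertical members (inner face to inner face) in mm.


A door frame. The clear opening width is 896 mm.

Two 2101 mm tall posts with a header on top — a door frame. The left jamb is 59 mm wide at x = 0; the right jamb starts at x = 955. The clear opening is 955 − 59 = 896 mm.


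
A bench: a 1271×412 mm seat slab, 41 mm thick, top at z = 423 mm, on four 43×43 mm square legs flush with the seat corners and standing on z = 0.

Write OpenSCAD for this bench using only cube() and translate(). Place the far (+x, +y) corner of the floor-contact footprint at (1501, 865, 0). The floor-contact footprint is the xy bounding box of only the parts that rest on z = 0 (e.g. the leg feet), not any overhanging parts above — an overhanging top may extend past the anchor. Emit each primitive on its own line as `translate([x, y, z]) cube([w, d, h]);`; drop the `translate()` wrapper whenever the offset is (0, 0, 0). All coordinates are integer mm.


translate([230, 453, 382]) cube([1271, 412, 41]);
translate([230, 453, 0]) cube([43, 43, 382]);
translate([230, 822, 0]) cube([43, 43, 382]);
translate([1458, 453, 0]) cube([43, 43, 382]);
translate([1458, 822, 0]) cube([43, 43, 382]);


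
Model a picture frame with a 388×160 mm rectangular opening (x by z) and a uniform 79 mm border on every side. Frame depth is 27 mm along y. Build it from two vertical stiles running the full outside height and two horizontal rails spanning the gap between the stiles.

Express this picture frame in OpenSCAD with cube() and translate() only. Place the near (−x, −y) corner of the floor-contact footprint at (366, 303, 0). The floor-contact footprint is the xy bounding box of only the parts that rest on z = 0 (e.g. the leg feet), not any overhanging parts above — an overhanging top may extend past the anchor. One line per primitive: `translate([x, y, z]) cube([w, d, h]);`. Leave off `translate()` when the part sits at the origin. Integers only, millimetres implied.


translate([366, 303, 0]) cube([79, 27, 318]);
translate([833, 303, 0]) cube([79, 27, 318]);
translate([445, 303, 0]) cube([388, 27, 79]);
translate([445, 303, 239]) cube([388, 27, 79]);


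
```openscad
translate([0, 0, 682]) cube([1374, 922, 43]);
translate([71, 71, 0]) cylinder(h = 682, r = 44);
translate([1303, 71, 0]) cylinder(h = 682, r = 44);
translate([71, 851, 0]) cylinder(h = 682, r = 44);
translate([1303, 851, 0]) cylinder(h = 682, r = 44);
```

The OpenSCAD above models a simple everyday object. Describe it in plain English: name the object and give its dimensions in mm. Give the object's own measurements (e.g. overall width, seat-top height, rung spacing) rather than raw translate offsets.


A rectangular dining table. The top is 1374×922×43 mm with its upper surface at z = 725 mm. It stands on four round legs of 88 mm diameter, each leg's bounding box inset 27 mm from the nearest pair of top edges, running from the floor to the underside of the top.


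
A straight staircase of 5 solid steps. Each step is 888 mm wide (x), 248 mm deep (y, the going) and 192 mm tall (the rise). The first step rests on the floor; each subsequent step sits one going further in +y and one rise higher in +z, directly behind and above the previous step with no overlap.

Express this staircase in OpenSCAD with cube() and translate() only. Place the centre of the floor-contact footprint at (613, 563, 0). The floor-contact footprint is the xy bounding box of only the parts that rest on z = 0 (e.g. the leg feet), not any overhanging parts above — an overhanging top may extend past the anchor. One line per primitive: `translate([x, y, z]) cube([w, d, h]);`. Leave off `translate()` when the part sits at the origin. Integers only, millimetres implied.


translate([169, 439, 0]) cube([888, 248, 192]);
translate([169, 687, 192]) cube([888, 248, 192]);
translate([169, 935, 384]) cube([888, 248, 192]);
translate([169, 1183, 576]) cube([888, 248, 192]);
translate([169, 1431, 768]) cube([888, 248, 192]);
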